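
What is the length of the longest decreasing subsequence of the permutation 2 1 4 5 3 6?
2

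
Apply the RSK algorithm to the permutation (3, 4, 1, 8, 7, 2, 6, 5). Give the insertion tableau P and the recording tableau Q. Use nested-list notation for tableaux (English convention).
P = [[1, 2, 5], [3, 4, 6], [7], [8]], Q = [[1, 2, 4], [3, 5, 7], [6], [8]]

Insert each entry of the permutation into P by Schensted row insertion, recording in Q the position of each new cell.

After inserting 3: P = [[3]].
After inserting 4: P = [[3, 4]].
After inserting 1: P = [[1, 4], [3]].
After inserting 8: P = [[1, 4, 8], [3]].
After inserting 7: P = [[1, 4, 7], [3, 8]].
After inserting 2: P = [[1, 2, 7], [3, 4], [8]].
After inserting 6: P = [[1, 2, 6], [3, 4, 7], [8]].
After inserting 5: P = [[1, 2, 5], [3, 4, 6], [7], [8]].

So P = [[1, 2, 5], [3, 4, 6], [7], [8]], Q = [[1, 2, 4], [3, 5, 7], [6], [8]].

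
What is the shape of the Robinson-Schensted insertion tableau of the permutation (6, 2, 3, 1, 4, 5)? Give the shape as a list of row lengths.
[4, 1, 1]

Row-insert each entry into an empty tableau.

After inserting 6: P = [[6]].
After inserting 2: P = [[2], [6]].
After inserting 3: P = [[2, 3], [6]].
After inserting 1: P = [[1, 3], [2], [6]].
After inserting 4: P = [[1, 3, 4], [2], [6]].
After inserting 5: P = [[1, 3, 4, 5], [2], [6]].

The final insertion tableau P = [[1, 3, 4, 5], [2], [6]] has shape [4, 1, 1].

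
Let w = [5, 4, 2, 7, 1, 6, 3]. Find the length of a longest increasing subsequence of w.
2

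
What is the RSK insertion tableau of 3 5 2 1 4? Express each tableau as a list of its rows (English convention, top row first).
Insert 3: appended to row 1. P = [[3]].
Insert 5: appended to row 1. P = [[3, 5]].
Insert 2: 2 bumps 3 from row 1; 3 starts row 2. P = [[2, 5], [3]].
Insert 1: 1 bumps 2 from row 1; 2 bumps 3 from row 2; 3 starts row 3. P = [[1, 5], [2], [3]].
Insert 4: 4 bumps 5 from row 1; 5 appends to row 2. P = [[1, 4], [2, 5], [3]].

So P = [[1, 4], [2, 5], [3]].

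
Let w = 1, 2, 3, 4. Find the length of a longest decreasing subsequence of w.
1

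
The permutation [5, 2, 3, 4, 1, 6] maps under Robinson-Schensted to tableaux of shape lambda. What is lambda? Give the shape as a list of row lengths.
Row-insert each entry into an empty tableau.

After inserting 5: P = [[5]].
After inserting 2: P = [[2], [5]].
After inserting 3: P = [[2, 3], [5]].
After inserting 4: P = [[2, 3, 4], [5]].
After inserting 1: P = [[1, 3, 4], [2], [5]].
After inserting 6: P = [[1, 3, 4, 6], [2], [5]].

The final insertion tableau P = [[1, 3, 4, 6], [2], [5]] has shape [4, 1, 1].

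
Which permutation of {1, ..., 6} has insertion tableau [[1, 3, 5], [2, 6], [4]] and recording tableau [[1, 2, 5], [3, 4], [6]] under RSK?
Reverse the RSK construction: for i from n down to 1, find the cell of Q containing i, remove the entry at that cell from P, and reverse-bump it up through P; the value ejected from row 1 is w(i).

Step i=6: Q has 6 at row 3, column 1; remove 4 from row 3 of P and reverse-bump: 4 enters row 2 and ejects 2; 2 enters row 1 and ejects 1. So w(6) = 1. P is now [[2, 3, 5], [4, 6]].
Step i=5: Q has 5 at row 1, column 3; remove that cell from P, ejecting 5. So w(5) = 5. P is now [[2, 3], [4, 6]].
Step i=4: Q has 4 at row 2, column 2; remove 6 from row 2 of P and reverse-bump: 6 enters row 1 and ejects 3. So w(4) = 3. P is now [[2, 6], [4]].
Step i=3: Q has 3 at row 2, column 1; remove 4 from row 2 of P and reverse-bump: 4 enters row 1 and ejects 2. So w(3) = 2. P is now [[4, 6]].
Step i=2: Q has 2 at row 1, column 2; remove that cell from P, ejecting 6. So w(2) = 6. P is now [[4]].
Step i=1: Q has 1 at row 1, column 1; remove that cell from P, ejecting 4. So w(1) = 4. P is now [].

So w = 4 6 2 3 5 1.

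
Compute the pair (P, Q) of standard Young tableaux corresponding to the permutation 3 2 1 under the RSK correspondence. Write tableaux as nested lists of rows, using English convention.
Insert each entry of the permutation into P by Schensted row insertion, recording in Q the position of each new cell.

Insert 3: appended to row 1. P = [[3]], Q = [[1]].
Insert 2: 2 bumps 3 from row 1; 3 starts row 2. P = [[2], [3]], Q = [[1], [2]].
Insert 1: 1 bumps 2 from row 1; 2 bumps 3 from row 2; 3 starts row 3. P = [[1], [2], [3]], Q = [[1], [2], [3]].

So P = [[1], [2], [3]], Q = [[1], [2], [3]].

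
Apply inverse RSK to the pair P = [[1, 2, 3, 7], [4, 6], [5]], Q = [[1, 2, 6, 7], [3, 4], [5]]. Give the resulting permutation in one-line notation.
5 6 1 4 2 3 7

Reverse the RSK construction: for i from n down to 1, find the cell of Q containing i, remove the entry at that cell from P, and reverse-bump it up through P; the value ejected from row 1 is w(i).

Step i=7: Q has 7 at row 1, column 4; remove that cell from P, ejecting 7. So w(7) = 7. P is now [[1, 2, 3], [4, 6], [5]].
Step i=6: Q has 6 at row 1, column 3; remove that cell from P, ejecting 3. So w(6) = 3. P is now [[1, 2], [4, 6], [5]].
Step i=5: Q has 5 at row 3, column 1; remove 5 from row 3 of P and reverse-bump: 5 enters row 2 and ejects 4; 4 enters row 1 and ejects 2. So w(5) = 2. P is now [[1, 4], [5, 6]].
Step i=4: Q has 4 at row 2, column 2; remove 6 from row 2 of P and reverse-bump: 6 enters row 1 and ejects 4. So w(4) = 4. P is now [[1, 6], [5]].
Step i=3: Q has 3 at row 2, column 1; remove 5 from row 2 of P and reverse-bump: 5 enters row 1 and ejects 1. So w(3) = 1. P is now [[5, 6]].
Step i=2: Q has 2 at row 1, column 2; remove that cell from P, ejecting 6. So w(2) = 6. P is now [[5]].
Step i=1: Q has 1 at row 1, column 1; remove that cell from P, ejecting 5. So w(1) = 5. P is now [].

So w = 5 6 1 4 2 3 7.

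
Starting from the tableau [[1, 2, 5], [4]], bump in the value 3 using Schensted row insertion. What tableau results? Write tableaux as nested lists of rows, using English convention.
In row 1, 3 replaces 5 (the leftmost entry greater than 3); 5 is bumped to row 2. 5 is appended to row 2. The new tableau is [[1, 2, 3], [4, 5]].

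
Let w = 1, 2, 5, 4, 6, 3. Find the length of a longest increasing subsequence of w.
4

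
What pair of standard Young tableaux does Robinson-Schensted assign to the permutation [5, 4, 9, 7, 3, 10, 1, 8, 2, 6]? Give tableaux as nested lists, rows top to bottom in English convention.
Insert each entry of the permutation into P by Schensted row insertion, recording in Q the position of each new cell.

Insert 5: appended to row 1. P = [[5]].
Insert 4: 4 bumps 5 from row 1; 5 starts row 2. P = [[4], [5]].
Insert 9: appended to row 1. P = [[4, 9], [5]].
Insert 7: 7 bumps 9 from row 1; 9 appends to row 2. P = [[4, 7], [5, 9]].
Insert 3: 3 bumps 4 from row 1; 4 bumps 5 from row 2; 5 starts row 3. P = [[3, 7], [4, 9], [5]].
Insert 10: appended to row 1. P = [[3, 7, 10], [4, 9], [5]].
Insert 1: 1 bumps 3 from row 1; 3 bumps 4 from row 2; 4 bumps 5 from row 3; 5 starts row 4. P = [[1, 7, 10], [3, 9], [4], [5]].
Insert 8: 8 bumps 10 from row 1; 10 appends to row 2. P = [[1, 7, 8], [3, 9, 10], [4], [5]].
Insert 2: 2 bumps 7 from row 1; 7 bumps 9 from row 2; 9 appends to row 3. P = [[1, 2, 8], [3, 7, 10], [4, 9], [5]].
Insert 6: 6 bumps 8 from row 1; 8 bumps 10 from row 2; 10 appends to row 3. P = [[1, 2, 6], [3, 7, 8], [4, 9, 10], [5]].

So P = [[1, 2, 6], [3, 7, 8], [4, 9, 10], [5]], Q = [[1, 3, 6], [2, 4, 8], [5, 9, 10], [7]].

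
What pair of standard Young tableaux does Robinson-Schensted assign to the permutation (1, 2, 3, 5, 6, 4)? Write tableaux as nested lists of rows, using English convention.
P = [[1, 2, 3, 4, 6], [5]], Q = [[1, 2, 3, 4, 5], [6]]

Insert each entry of the permutation into P by Schensted row insertion, recording in Q the position of each new cell.

Insert 1: appended to row 1. P = [[1]], Q = [[1]].
Insert 2: appended to row 1. P = [[1, 2]], Q = [[1, 2]].
Insert 3: appended to row 1. P = [[1, 2, 3]], Q = [[1, 2, 3]].
Insert 5: appended to row 1. P = [[1, 2, 3, 5]], Q = [[1, 2, 3, 4]].
Insert 6: appended to row 1. P = [[1, 2, 3, 5, 6]], Q = [[1, 2, 3, 4, 5]].
Insert 4: 4 bumps 5 from row 1; 5 starts row 2. P = [[1, 2, 3, 4, 6], [5]], Q = [[1, 2, 3, 4, 5], [6]].

So P = [[1, 2, 3, 4, 6], [5]], Q = [[1, 2, 3, 4, 5], [6]].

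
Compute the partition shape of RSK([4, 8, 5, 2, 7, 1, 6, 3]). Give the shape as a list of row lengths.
[3, 2, 2, 1]

Row-insert each entry into an empty tableau.

After inserting 4: P = [[4]].
After inserting 8: P = [[4, 8]].
After inserting 5: P = [[4, 5], [8]].
After inserting 2: P = [[2, 5], [4], [8]].
After inserting 7: P = [[2, 5, 7], [4], [8]].
After inserting 1: P = [[1, 5, 7], [2], [4], [8]].
After inserting 6: P = [[1, 5, 6], [2, 7], [4], [8]].
After inserting 3: P = [[1, 3, 6], [2, 5], [4, 7], [8]].

The final insertion tableau P = [[1, 3, 6], [2, 5], [4, 7], [8]] has shape [3, 2, 2, 1].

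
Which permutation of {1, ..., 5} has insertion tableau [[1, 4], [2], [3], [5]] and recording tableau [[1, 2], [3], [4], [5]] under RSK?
Reverse RSK: for i = n, n-1, ..., 1, locate i in Q, remove the corresponding corner cell from P, and reverse-bump its entry up through P; the value ejected from row 1 is w(i).

So w = 3 5 4 2 1.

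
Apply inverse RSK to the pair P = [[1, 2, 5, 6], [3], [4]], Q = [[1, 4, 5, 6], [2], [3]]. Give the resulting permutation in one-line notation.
Reverse the RSK construction: for i from n down to 1, find the cell of Q containing i, remove the entry at that cell from P, and reverse-bump it up through P; the value ejected from row 1 is w(i).

Step i=6: Q has 6 at row 1, column 4; remove that cell from P, ejecting 6. So w(6) = 6. P is now [[1, 2, 5], [3], [4]].
Step i=5: Q has 5 at row 1, column 3; remove that cell from P, ejecting 5. So w(5) = 5. P is now [[1, 2], [3], [4]].
Step i=4: Q has 4 at row 1, column 2; remove that cell from P, ejecting 2. So w(4) = 2. P is now [[1], [3], [4]].
Step i=3: Q has 3 at row 3, column 1; remove 4 from row 3 of P and reverse-bump: 4 enters row 2 and ejects 3; 3 enters row 1 and ejects 1. So w(3) = 1. P is now [[3], [4]].
Step i=2: Q has 2 at row 2, column 1; remove 4 from row 2 of P and reverse-bump: 4 enters row 1 and ejects 3. So w(2) = 3. P is now [[4]].
Step i=1: Q has 1 at row 1, column 1; remove that cell from P, ejecting 4. So w(1) = 4. P is now [].

So w = 4 3 1 2 5 6.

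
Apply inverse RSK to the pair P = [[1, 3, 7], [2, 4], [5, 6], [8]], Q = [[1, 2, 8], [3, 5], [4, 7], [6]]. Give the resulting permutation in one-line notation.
5 8 6 2 4 1 3 7

Reverse the RSK construction: for i from n down to 1, find the cell of Q containing i, remove the entry at that cell from P, and reverse-bump it up through P; the value ejected from row 1 is w(i).

Step i=8: Q has 8 at row 1, column 3; remove that cell from P, ejecting 7. So w(8) = 7. P is now [[1, 3], [2, 4], [5, 6], [8]].
Step i=7: Q has 7 at row 3, column 2; remove 6 from row 3 of P and reverse-bump: 6 enters row 2 and ejects 4; 4 enters row 1 and ejects 3. So w(7) = 3. P is now [[1, 4], [2, 6], [5], [8]].
Step i=6: Q has 6 at row 4, column 1; remove 8 from row 4 of P and reverse-bump: 8 enters row 3 and ejects 5; 5 enters row 2 and ejects 2; 2 enters row 1 and ejects 1. So w(6) = 1. P is now [[2, 4], [5, 6], [8]].
Step i=5: Q has 5 at row 2, column 2; remove 6 from row 2 of P and reverse-bump: 6 enters row 1 and ejects 4. So w(5) = 4. P is now [[2, 6], [5], [8]].
Step i=4: Q has 4 at row 3, column 1; remove 8 from row 3 of P and reverse-bump: 8 enters row 2 and ejects 5; 5 enters row 1 and ejects 2. So w(4) = 2. P is now [[5, 6], [8]].
Step i=3: Q has 3 at row 2, column 1; remove 8 from row 2 of P and reverse-bump: 8 enters row 1 and ejects 6. So w(3) = 6. P is now [[5, 8]].
Step i=2: Q has 2 at row 1, column 2; remove that cell from P, ejecting 8. So w(2) = 8. P is now [[5]].
Step i=1: Q has 1 at row 1, column 1; remove that cell from P, ejecting 5. So w(1) = 5. P is now [].

So w = 5 8 6 2 4 1 3 7.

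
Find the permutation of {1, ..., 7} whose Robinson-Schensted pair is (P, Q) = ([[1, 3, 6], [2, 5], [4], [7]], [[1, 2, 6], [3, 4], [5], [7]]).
Reverse the RSK construction: for i from n down to 1, find the cell of Q containing i, remove the entry at that cell from P, and reverse-bump it up through P; the value ejected from row 1 is w(i).

Step i=7: Q has 7 at row 4, column 1; remove 7 from row 4 of P and reverse-bump: 7 enters row 3 and ejects 4; 4 enters row 2 and ejects 2; 2 enters row 1 and ejects 1. So w(7) = 1. P is now [[2, 3, 6], [4, 5], [7]].
Step i=6: Q has 6 at row 1, column 3; remove that cell from P, ejecting 6. So w(6) = 6. P is now [[2, 3], [4, 5], [7]].
Step i=5: Q has 5 at row 3, column 1; remove 7 from row 3 of P and reverse-bump: 7 enters row 2 and ejects 5; 5 enters row 1 and ejects 3. So w(5) = 3. P is now [[2, 5], [4, 7]].
Step i=4: Q has 4 at row 2, column 2; remove 7 from row 2 of P and reverse-bump: 7 enters row 1 and ejects 5. So w(4) = 5. P is now [[2, 7], [4]].
Step i=3: Q has 3 at row 2, column 1; remove 4 from row 2 of P and reverse-bump: 4 enters row 1 and ejects 2. So w(3) = 2. P is now [[4, 7]].
Step i=2: Q has 2 at row 1, column 2; remove that cell from P, ejecting 7. So w(2) = 7. P is now [[4]].
Step i=1: Q has 1 at row 1, column 1; remove that cell from P, ejecting 4. So w(1) = 4. P is now [].

So w = 4 7 2 5 3 6 1.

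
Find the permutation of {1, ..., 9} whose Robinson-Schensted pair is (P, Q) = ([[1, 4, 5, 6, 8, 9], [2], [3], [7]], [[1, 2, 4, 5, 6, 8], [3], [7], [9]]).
Reverse RSK: for i = n, n-1, ..., 1, locate i in Q, remove the corresponding corner cell from P, and reverse-bump its entry up through P; the value ejected from row 1 is w(i).

So w = 3 7 4 5 6 8 2 9 1.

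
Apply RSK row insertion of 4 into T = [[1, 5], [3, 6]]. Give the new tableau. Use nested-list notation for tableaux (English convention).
[[1, 4], [3, 5], [6]]

In row 1, 4 replaces 5 (the leftmost entry greater than 4); 5 is bumped to row 2. In row 2, 5 replaces 6 (the leftmost entry greater than 5); 6 is bumped to row 3. 6 starts a new row 3. The new tableau is [[1, 4], [3, 5], [6]].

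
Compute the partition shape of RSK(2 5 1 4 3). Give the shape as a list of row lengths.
Row-insert each entry into an empty tableau.

After inserting 2: P = [[2]].
After inserting 5: P = [[2, 5]].
After inserting 1: P = [[1, 5], [2]].
After inserting 4: P = [[1, 4], [2, 5]].
After inserting 3: P = [[1, 3], [2, 4], [5]].

The final insertion tableau P = [[1, 3], [2, 4], [5]] has shape [2, 2, 1].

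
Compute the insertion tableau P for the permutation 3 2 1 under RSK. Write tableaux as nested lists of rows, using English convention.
P = [[1], [2], [3]]

Insert 3: appended to row 1. P = [[3]].
Insert 2: 2 bumps 3 from row 1; 3 starts row 2. P = [[2], [3]].
Insert 1: 1 bumps 2 from row 1; 2 bumps 3 from row 2; 3 starts row 3. P = [[1], [2], [3]].

So P = [[1], [2], [3]].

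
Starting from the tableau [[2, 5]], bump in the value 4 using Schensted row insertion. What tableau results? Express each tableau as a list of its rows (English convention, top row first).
[[2, 4], [5]]

In row 1, 4 replaces 5 (the leftmost entry greater than 4); 5 is bumped to row 2. 5 starts a new row 2. The new tableau is [[2, 4], [5]].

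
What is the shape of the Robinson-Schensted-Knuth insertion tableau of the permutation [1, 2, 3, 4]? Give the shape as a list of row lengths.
[4]

Row-insert each entry into an empty tableau.

After inserting 1: P = [[1]].
After inserting 2: P = [[1, 2]].
After inserting 3: P = [[1, 2, 3]].
After inserting 4: P = [[1, 2, 3, 4]].

The final insertion tableau P = [[1, 2, 3, 4]] has shape [4].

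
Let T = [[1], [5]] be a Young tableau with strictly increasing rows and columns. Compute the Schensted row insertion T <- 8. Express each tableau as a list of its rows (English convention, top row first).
8 is larger than every entry of row 1, so it is appended to row 1. The new tableau is [[1, 8], [5]].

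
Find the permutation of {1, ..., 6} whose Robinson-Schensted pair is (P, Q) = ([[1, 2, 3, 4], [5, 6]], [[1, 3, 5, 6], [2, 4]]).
Reverse the RSK construction: for i from n down to 1, find the cell of Q containing i, remove the entry at that cell from P, and reverse-bump it up through P; the value ejected from row 1 is w(i).

Step i=6: Q has 6 at row 1, column 4; remove that cell from P, ejecting 4. So w(6) = 4. P is now [[1, 2, 3], [5, 6]].
Step i=5: Q has 5 at row 1, column 3; remove that cell from P, ejecting 3. So w(5) = 3. P is now [[1, 2], [5, 6]].
Step i=4: Q has 4 at row 2, column 2; remove 6 from row 2 of P and reverse-bump: 6 enters row 1 and ejects 2. So w(4) = 2. P is now [[1, 6], [5]].
Step i=3: Q has 3 at row 1, column 2; remove that cell from P, ejecting 6. So w(3) = 6. P is now [[1], [5]].
Step i=2: Q has 2 at row 2, column 1; remove 5 from row 2 of P and reverse-bump: 5 enters row 1 and ejects 1. So w(2) = 1. P is now [[5]].
Step i=1: Q has 1 at row 1, column 1; remove that cell from P, ejecting 5. So w(1) = 5. P is now [].

So w = 5 1 6 2 3 4.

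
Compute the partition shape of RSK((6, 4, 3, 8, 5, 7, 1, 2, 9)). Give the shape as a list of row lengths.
[4, 2, 2, 1]

Row-insert each entry into an empty tableau.

After inserting 6: P = [[6]].
After inserting 4: P = [[4], [6]].
After inserting 3: P = [[3], [4], [6]].
After inserting 8: P = [[3, 8], [4], [6]].
After inserting 5: P = [[3, 5], [4, 8], [6]].
After inserting 7: P = [[3, 5, 7], [4, 8], [6]].
After inserting 1: P = [[1, 5, 7], [3, 8], [4], [6]].
After inserting 2: P = [[1, 2, 7], [3, 5], [4, 8], [6]].
After inserting 9: P = [[1, 2, 7, 9], [3, 5], [4, 8], [6]].

The final insertion tableau P = [[1, 2, 7, 9], [3, 5], [4, 8], [6]] has shape [4, 2, 2, 1].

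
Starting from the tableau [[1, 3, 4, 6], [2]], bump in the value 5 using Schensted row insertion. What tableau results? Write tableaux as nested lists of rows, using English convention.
[[1, 3, 4, 5], [2, 6]]

In row 1, 5 replaces 6 (the leftmost entry greater than 5); 6 is bumped to row 2. 6 is appended to row 2. The new tableau is [[1, 3, 4, 5], [2, 6]].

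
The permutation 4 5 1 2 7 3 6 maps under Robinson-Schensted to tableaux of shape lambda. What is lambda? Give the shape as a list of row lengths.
RSK row insertion gives P = [[1, 2, 3, 6], [4, 5, 7]], which has shape [4, 3].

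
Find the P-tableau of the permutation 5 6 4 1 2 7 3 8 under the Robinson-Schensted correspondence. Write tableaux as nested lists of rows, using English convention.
Insert 5: appended to row 1. P = [[5]].
Insert 6: appended to row 1. P = [[5, 6]].
Insert 4: 4 bumps 5 from row 1; 5 starts row 2. P = [[4, 6], [5]].
Insert 1: 1 bumps 4 from row 1; 4 bumps 5 from row 2; 5 starts row 3. P = [[1, 6], [4], [5]].
Insert 2: 2 bumps 6 from row 1; 6 appends to row 2. P = [[1, 2], [4, 6], [5]].
Insert 7: appended to row 1. P = [[1, 2, 7], [4, 6], [5]].
Insert 3: 3 bumps 7 from row 1; 7 appends to row 2. P = [[1, 2, 3], [4, 6, 7], [5]].
Insert 8: appended to row 1. P = [[1, 2, 3, 8], [4, 6, 7], [5]].

So P = [[1, 2, 3, 8], [4, 6, 7], [5]].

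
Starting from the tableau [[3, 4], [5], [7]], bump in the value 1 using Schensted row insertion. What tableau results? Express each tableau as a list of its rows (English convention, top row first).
[[1, 4], [3], [5], [7]]

In row 1, 1 replaces 3 (the leftmost entry greater than 1); 3 is bumped to row 2. In row 2, 3 replaces 5 (the leftmost entry greater than 3); 5 is bumped to row 3. In row 3, 5 replaces 7 (the leftmost entry greater than 5); 7 is bumped to row 4. 7 starts a new row 4. The new tableau is [[1, 4], [3], [5], [7]].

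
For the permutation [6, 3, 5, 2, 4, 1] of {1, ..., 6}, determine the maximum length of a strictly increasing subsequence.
2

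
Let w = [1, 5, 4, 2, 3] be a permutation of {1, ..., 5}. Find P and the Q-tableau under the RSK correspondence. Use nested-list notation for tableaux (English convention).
Insert each entry of the permutation into P by Schensted row insertion, recording in Q the position of each new cell.

Insert 1: appended to row 1. P = [[1]], Q = [[1]].
Insert 5: appended to row 1. P = [[1, 5]], Q = [[1, 2]].
Insert 4: 4 bumps 5 from row 1; 5 starts row 2. P = [[1, 4], [5]], Q = [[1, 2], [3]].
Insert 2: 2 bumps 4 from row 1; 4 bumps 5 from row 2; 5 starts row 3. P = [[1, 2], [4], [5]], Q = [[1, 2], [3], [4]].
Insert 3: appended to row 1. P = [[1, 2, 3], [4], [5]], Q = [[1, 2, 5], [3], [4]].

So P = [[1, 2, 3], [4], [5]], Q = [[1, 2, 5], [3], [4]].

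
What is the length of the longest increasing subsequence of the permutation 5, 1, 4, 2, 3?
3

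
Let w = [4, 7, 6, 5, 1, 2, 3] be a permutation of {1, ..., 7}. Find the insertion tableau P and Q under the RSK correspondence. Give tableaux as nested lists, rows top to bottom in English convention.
P = [[1, 2, 3], [4, 5], [6], [7]], Q = [[1, 2, 7], [3, 6], [4], [5]]

Insert each entry of the permutation into P by Schensted row insertion, recording in Q the position of each new cell.

Insert 4: appended to row 1. P = [[4]].
Insert 7: appended to row 1. P = [[4, 7]].
Insert 6: 6 bumps 7 from row 1; 7 starts row 2. P = [[4, 6], [7]].
Insert 5: 5 bumps 6 from row 1; 6 bumps 7 from row 2; 7 starts row 3. P = [[4, 5], [6], [7]].
Insert 1: 1 bumps 4 from row 1; 4 bumps 6 from row 2; 6 bumps 7 from row 3; 7 starts row 4. P = [[1, 5], [4], [6], [7]].
Insert 2: 2 bumps 5 from row 1; 5 appends to row 2. P = [[1, 2], [4, 5], [6], [7]].
Insert 3: appended to row 1. P = [[1, 2, 3], [4, 5], [6], [7]].

So P = [[1, 2, 3], [4, 5], [6], [7]], Q = [[1, 2, 7], [3, 6], [4], [5]].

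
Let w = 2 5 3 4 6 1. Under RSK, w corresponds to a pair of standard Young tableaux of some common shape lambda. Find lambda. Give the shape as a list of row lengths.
[4, 1, 1]

Row-insert each entry into an empty tableau.

After inserting 2: P = [[2]].
After inserting 5: P = [[2, 5]].
After inserting 3: P = [[2, 3], [5]].
After inserting 4: P = [[2, 3, 4], [5]].
After inserting 6: P = [[2, 3, 4, 6], [5]].
After inserting 1: P = [[1, 3, 4, 6], [2], [5]].

The final insertion tableau P = [[1, 3, 4, 6], [2], [5]] has shape [4, 1, 1].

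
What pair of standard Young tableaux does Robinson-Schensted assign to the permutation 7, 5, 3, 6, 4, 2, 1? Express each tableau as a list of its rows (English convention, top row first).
Insert each entry of the permutation into P by Schensted row insertion, recording in Q the position of each new cell.

Insert 7: appended to row 1. P = [[7]].
Insert 5: 5 bumps 7 from row 1; 7 starts row 2. P = [[5], [7]].
Insert 3: 3 bumps 5 from row 1; 5 bumps 7 from row 2; 7 starts row 3. P = [[3], [5], [7]].
Insert 6: appended to row 1. P = [[3, 6], [5], [7]].
Insert 4: 4 bumps 6 from row 1; 6 appends to row 2. P = [[3, 4], [5, 6], [7]].
Insert 2: 2 bumps 3 from row 1; 3 bumps 5 from row 2; 5 bumps 7 from row 3; 7 starts row 4. P = [[2, 4], [3, 6], [5], [7]].
Insert 1: 1 bumps 2 from row 1; 2 bumps 3 from row 2; 3 bumps 5 from row 3; 5 bumps 7 from row 4; 7 starts row 5. P = [[1, 4], [2, 6], [3], [5], [7]].

So P = [[1, 4], [2, 6], [3], [5], [7]], Q = [[1, 4], [2, 5], [3], [6], [7]].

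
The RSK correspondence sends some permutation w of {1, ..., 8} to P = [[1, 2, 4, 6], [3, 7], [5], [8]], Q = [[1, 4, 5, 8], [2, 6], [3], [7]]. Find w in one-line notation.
Reverse the RSK construction: for i from n down to 1, find the cell of Q containing i, remove the entry at that cell from P, and reverse-bump it up through P; the value ejected from row 1 is w(i).

Step i=8: Q has 8 at row 1, column 4; remove that cell from P, ejecting 6. So w(8) = 6. P is now [[1, 2, 4], [3, 7], [5], [8]].
Step i=7: Q has 7 at row 4, column 1; remove 8 from row 4 of P and reverse-bump: 8 enters row 3 and ejects 5; 5 enters row 2 and ejects 3; 3 enters row 1 and ejects 2. So w(7) = 2. P is now [[1, 3, 4], [5, 7], [8]].
Step i=6: Q has 6 at row 2, column 2; remove 7 from row 2 of P and reverse-bump: 7 enters row 1 and ejects 4. So w(6) = 4. P is now [[1, 3, 7], [5], [8]].
Step i=5: Q has 5 at row 1, column 3; remove that cell from P, ejecting 7. So w(5) = 7. P is now [[1, 3], [5], [8]].
Step i=4: Q has 4 at row 1, column 2; remove that cell from P, ejecting 3. So w(4) = 3. P is now [[1], [5], [8]].
Step i=3: Q has 3 at row 3, column 1; remove 8 from row 3 of P and reverse-bump: 8 enters row 2 and ejects 5; 5 enters row 1 and ejects 1. So w(3) = 1. P is now [[5], [8]].
Step i=2: Q has 2 at row 2, column 1; remove 8 from row 2 of P and reverse-bump: 8 enters row 1 and ejects 5. So w(2) = 5. P is now [[8]].
Step i=1: Q has 1 at row 1, column 1; remove that cell from P, ejecting 8. So w(1) = 8. P is now [].

So w = 8 5 1 3 7 4 2 6.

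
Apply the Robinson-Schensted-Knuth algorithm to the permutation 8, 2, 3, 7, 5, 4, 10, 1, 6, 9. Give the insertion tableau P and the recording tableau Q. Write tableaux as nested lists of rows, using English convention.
P = [[1, 3, 4, 6, 9], [2, 10], [5], [7], [8]], Q = [[1, 3, 4, 7, 10], [2, 9], [5], [6], [8]]

Insert each entry of the permutation into P by Schensted row insertion, recording in Q the position of each new cell.

Insert 8: appended to row 1. P = [[8]].
Insert 2: 2 bumps 8 from row 1; 8 starts row 2. P = [[2], [8]].
Insert 3: appended to row 1. P = [[2, 3], [8]].
Insert 7: appended to row 1. P = [[2, 3, 7], [8]].
Insert 5: 5 bumps 7 from row 1; 7 bumps 8 from row 2; 8 starts row 3. P = [[2, 3, 5], [7], [8]].
Insert 4: 4 bumps 5 from row 1; 5 bumps 7 from row 2; 7 bumps 8 from row 3; 8 starts row 4. P = [[2, 3, 4], [5], [7], [8]].
Insert 10: appended to row 1. P = [[2, 3, 4, 10], [5], [7], [8]].
Insert 1: 1 bumps 2 from row 1; 2 bumps 5 from row 2; 5 bumps 7 from row 3; 7 bumps 8 from row 4; 8 starts row 5. P = [[1, 3, 4, 10], [2], [5], [7], [8]].
Insert 6: 6 bumps 10 from row 1; 10 appends to row 2. P = [[1, 3, 4, 6], [2, 10], [5], [7], [8]].
Insert 9: appended to row 1. P = [[1, 3, 4, 6, 9], [2, 10], [5], [7], [8]].

So P = [[1, 3, 4, 6, 9], [2, 10], [5], [7], [8]], Q = [[1, 3, 4, 7, 10], [2, 9], [5], [6], [8]].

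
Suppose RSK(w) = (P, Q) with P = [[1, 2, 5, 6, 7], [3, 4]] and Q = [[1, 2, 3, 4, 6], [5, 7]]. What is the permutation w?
Reverse the RSK construction: for i from n down to 1, find the cell of Q containing i, remove the entry at that cell from P, and reverse-bump it up through P; the value ejected from row 1 is w(i).

Step i=7: Q has 7 at row 2, column 2; remove 4 from row 2 of P and reverse-bump: 4 enters row 1 and ejects 2. So w(7) = 2. P is now [[1, 4, 5, 6, 7], [3]].
Step i=6: Q has 6 at row 1, column 5; remove that cell from P, ejecting 7. So w(6) = 7. P is now [[1, 4, 5, 6], [3]].
Step i=5: Q has 5 at row 2, column 1; remove 3 from row 2 of P and reverse-bump: 3 enters row 1 and ejects 1. So w(5) = 1. P is now [[3, 4, 5, 6]].
Step i=4: Q has 4 at row 1, column 4; remove that cell from P, ejecting 6. So w(4) = 6. P is now [[3, 4, 5]].
Step i=3: Q has 3 at row 1, column 3; remove that cell from P, ejecting 5. So w(3) = 5. P is now [[3, 4]].
Step i=2: Q has 2 at row 1, column 2; remove that cell from P, ejecting 4. So w(2) = 4. P is now [[3]].
Step i=1: Q has 1 at row 1, column 1; remove that cell from P, ejecting 3. So w(1) = 3. P is now [].

So w = 3 4 5 6 1 7 2.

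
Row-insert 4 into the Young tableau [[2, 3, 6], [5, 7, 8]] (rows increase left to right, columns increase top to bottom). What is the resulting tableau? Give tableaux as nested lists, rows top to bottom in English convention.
In row 1, 4 replaces 6 (the leftmost entry greater than 4); 6 is bumped to row 2. In row 2, 6 replaces 7 (the leftmost entry greater than 6); 7 is bumped to row 3. 7 starts a new row 3. The new tableau is [[2, 3, 4], [5, 6, 8], [7]].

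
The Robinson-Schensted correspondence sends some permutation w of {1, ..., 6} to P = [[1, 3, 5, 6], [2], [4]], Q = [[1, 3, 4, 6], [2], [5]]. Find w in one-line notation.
Reverse the RSK construction: for i from n down to 1, find the cell of Q containing i, remove the entry at that cell from P, and reverse-bump it up through P; the value ejected from row 1 is w(i).

Step i=6: Q has 6 at row 1, column 4; remove that cell from P, ejecting 6. So w(6) = 6. P is now [[1, 3, 5], [2], [4]].
Step i=5: Q has 5 at row 3, column 1; remove 4 from row 3 of P and reverse-bump: 4 enters row 2 and ejects 2; 2 enters row 1 and ejects 1. So w(5) = 1. P is now [[2, 3, 5], [4]].
Step i=4: Q has 4 at row 1, column 3; remove that cell from P, ejecting 5. So w(4) = 5. P is now [[2, 3], [4]].
Step i=3: Q has 3 at row 1, column 2; remove that cell from P, ejecting 3. So w(3) = 3. P is now [[2], [4]].
Step i=2: Q has 2 at row 2, column 1; remove 4 from row 2 of P and reverse-bump: 4 enters row 1 and ejects 2. So w(2) = 2. P is now [[4]].
Step i=1: Q has 1 at row 1, column 1; remove that cell from P, ejecting 4. So w(1) = 4. P is now [].

So w = 4 2 3 5 1 6.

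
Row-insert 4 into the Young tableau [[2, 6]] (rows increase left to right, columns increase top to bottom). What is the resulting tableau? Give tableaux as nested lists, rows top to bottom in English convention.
[[2, 4], [6]]

In row 1, 4 replaces 6 (the leftmost entry greater than 4); 6 is bumped to row 2. 6 starts a new row 2. The new tableau is [[2, 4], [6]].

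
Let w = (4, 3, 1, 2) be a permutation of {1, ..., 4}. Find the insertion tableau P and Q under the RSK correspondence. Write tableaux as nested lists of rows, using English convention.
P = [[1, 2], [3], [4]], Q = [[1, 4], [2], [3]]

Insert each entry of the permutation into P by Schensted row insertion, recording in Q the position of each new cell.

Insert 4: appended to row 1. P = [[4]].
Insert 3: 3 bumps 4 from row 1; 4 starts row 2. P = [[3], [4]].
Insert 1: 1 bumps 3 from row 1; 3 bumps 4 from row 2; 4 starts row 3. P = [[1], [3], [4]].
Insert 2: appended to row 1. P = [[1, 2], [3], [4]].

So P = [[1, 2], [3], [4]], Q = [[1, 4], [2], [3]].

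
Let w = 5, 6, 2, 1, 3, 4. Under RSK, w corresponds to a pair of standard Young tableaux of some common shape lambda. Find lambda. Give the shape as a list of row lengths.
Row-insert each entry into an empty tableau.

After inserting 5: P = [[5]].
After inserting 6: P = [[5, 6]].
After inserting 2: P = [[2, 6], [5]].
After inserting 1: P = [[1, 6], [2], [5]].
After inserting 3: P = [[1, 3], [2, 6], [5]].
After inserting 4: P = [[1, 3, 4], [2, 6], [5]].

The final insertion tableau P = [[1, 3, 4], [2, 6], [5]] has shape [3, 2, 1].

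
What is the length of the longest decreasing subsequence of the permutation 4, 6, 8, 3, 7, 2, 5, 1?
4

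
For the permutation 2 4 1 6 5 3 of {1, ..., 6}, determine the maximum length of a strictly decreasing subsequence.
3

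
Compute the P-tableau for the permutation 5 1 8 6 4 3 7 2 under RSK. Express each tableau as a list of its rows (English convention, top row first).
P = [[1, 2, 7], [3, 6], [4], [5], [8]]

Insert 5: appended to row 1. P = [[5]].
Insert 1: 1 bumps 5 from row 1; 5 starts row 2. P = [[1], [5]].
Insert 8: appended to row 1. P = [[1, 8], [5]].
Insert 6: 6 bumps 8 from row 1; 8 appends to row 2. P = [[1, 6], [5, 8]].
Insert 4: 4 bumps 6 from row 1; 6 bumps 8 from row 2; 8 starts row 3. P = [[1, 4], [5, 6], [8]].
Insert 3: 3 bumps 4 from row 1; 4 bumps 5 from row 2; 5 bumps 8 from row 3; 8 starts row 4. P = [[1, 3], [4, 6], [5], [8]].
Insert 7: appended to row 1. P = [[1, 3, 7], [4, 6], [5], [8]].
Insert 2: 2 bumps 3 from row 1; 3 bumps 4 from row 2; 4 bumps 5 from row 3; 5 bumps 8 from row 4; 8 starts row 5. P = [[1, 2, 7], [3, 6], [4], [5], [8]].

So P = [[1, 2, 7], [3, 6], [4], [5], [8]].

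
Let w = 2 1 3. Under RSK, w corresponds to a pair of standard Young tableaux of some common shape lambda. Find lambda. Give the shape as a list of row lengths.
[2, 1]

Row-insert each entry into an empty tableau.

After inserting 2: P = [[2]].
After inserting 1: P = [[1], [2]].
After inserting 3: P = [[1, 3], [2]].

The final insertion tableau P = [[1, 3], [2]] has shape [2, 1].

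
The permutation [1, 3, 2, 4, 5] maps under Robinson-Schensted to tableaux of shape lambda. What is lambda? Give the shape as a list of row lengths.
[4, 1]

Row-insert each entry into an empty tableau.

After inserting 1: P = [[1]].
After inserting 3: P = [[1, 3]].
After inserting 2: P = [[1, 2], [3]].
After inserting 4: P = [[1, 2, 4], [3]].
After inserting 5: P = [[1, 2, 4, 5], [3]].

The final insertion tableau P = [[1, 2, 4, 5], [3]] has shape [4, 1].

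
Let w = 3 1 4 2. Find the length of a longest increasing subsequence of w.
2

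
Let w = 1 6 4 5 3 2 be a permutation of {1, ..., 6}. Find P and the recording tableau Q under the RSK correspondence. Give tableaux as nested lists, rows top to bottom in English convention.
P = [[1, 2, 5], [3], [4], [6]], Q = [[1, 2, 4], [3], [5], [6]]

Insert each entry of the permutation into P by Schensted row insertion, recording in Q the position of each new cell.

Insert 1: appended to row 1. P = [[1]].
Insert 6: appended to row 1. P = [[1, 6]].
Insert 4: 4 bumps 6 from row 1; 6 starts row 2. P = [[1, 4], [6]].
Insert 5: appended to row 1. P = [[1, 4, 5], [6]].
Insert 3: 3 bumps 4 from row 1; 4 bumps 6 from row 2; 6 starts row 3. P = [[1, 3, 5], [4], [6]].
Insert 2: 2 bumps 3 from row 1; 3 bumps 4 from row 2; 4 bumps 6 from row 3; 6 starts row 4. P = [[1, 2, 5], [3], [4], [6]].

So P = [[1, 2, 5], [3], [4], [6]], Q = [[1, 2, 4], [3], [5], [6]].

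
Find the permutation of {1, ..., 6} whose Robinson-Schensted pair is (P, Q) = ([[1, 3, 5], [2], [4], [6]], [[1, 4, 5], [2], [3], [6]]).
Reverse the RSK construction: for i from n down to 1, find the cell of Q containing i, remove the entry at that cell from P, and reverse-bump it up through P; the value ejected from row 1 is w(i).

Step i=6: Q has 6 at row 4, column 1; remove 6 from row 4 of P and reverse-bump: 6 enters row 3 and ejects 4; 4 enters row 2 and ejects 2; 2 enters row 1 and ejects 1. So w(6) = 1. P is now [[2, 3, 5], [4], [6]].
Step i=5: Q has 5 at row 1, column 3; remove that cell from P, ejecting 5. So w(5) = 5. P is now [[2, 3], [4], [6]].
Step i=4: Q has 4 at row 1, column 2; remove that cell from P, ejecting 3. So w(4) = 3. P is now [[2], [4], [6]].
Step i=3: Q has 3 at row 3, column 1; remove 6 from row 3 of P and reverse-bump: 6 enters row 2 and ejects 4; 4 enters row 1 and ejects 2. So w(3) = 2. P is now [[4], [6]].
Step i=2: Q has 2 at row 2, column 1; remove 6 from row 2 of P and reverse-bump: 6 enters row 1 and ejects 4. So w(2) = 4. P is now [[6]].
Step i=1: Q has 1 at row 1, column 1; remove that cell from P, ejecting 6. So w(1) = 6. P is now [].

So w = 6 4 2 3 5 1.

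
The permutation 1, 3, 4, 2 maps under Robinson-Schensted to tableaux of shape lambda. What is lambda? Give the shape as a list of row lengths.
Row-insert each entry into an empty tableau.

After inserting 1: P = [[1]].
After inserting 3: P = [[1, 3]].
After inserting 4: P = [[1, 3, 4]].
After inserting 2: P = [[1, 2, 4], [3]].

The final insertion tableau P = [[1, 2, 4], [3]] has shape [3, 1].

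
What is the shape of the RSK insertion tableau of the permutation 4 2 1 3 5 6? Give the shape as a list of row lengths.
RSK row insertion gives P = [[1, 3, 5, 6], [2], [4]], which has shape [4, 1, 1].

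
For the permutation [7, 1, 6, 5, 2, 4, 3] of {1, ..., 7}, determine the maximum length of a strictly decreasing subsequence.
5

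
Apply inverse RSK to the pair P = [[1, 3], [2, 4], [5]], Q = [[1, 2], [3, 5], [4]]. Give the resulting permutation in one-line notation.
2 5 4 1 3

Reverse the RSK construction: for i from n down to 1, find the cell of Q containing i, remove the entry at that cell from P, and reverse-bump it up through P; the value ejected from row 1 is w(i).

Step i=5: Q has 5 at row 2, column 2; remove 4 from row 2 of P and reverse-bump: 4 enters row 1 and ejects 3. So w(5) = 3. P is now [[1, 4], [2], [5]].
Step i=4: Q has 4 at row 3, column 1; remove 5 from row 3 of P and reverse-bump: 5 enters row 2 and ejects 2; 2 enters row 1 and ejects 1. So w(4) = 1. P is now [[2, 4], [5]].
Step i=3: Q has 3 at row 2, column 1; remove 5 from row 2 of P and reverse-bump: 5 enters row 1 and ejects 4. So w(3) = 4. P is now [[2, 5]].
Step i=2: Q has 2 at row 1, column 2; remove that cell from P, ejecting 5. So w(2) = 5. P is now [[2]].
Step i=1: Q has 1 at row 1, column 1; remove that cell from P, ejecting 2. So w(1) = 2. P is now [].

So w = 2 5 4 1 3.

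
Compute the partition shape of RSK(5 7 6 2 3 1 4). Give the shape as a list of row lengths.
[3, 2, 1, 1]

Row-insert each entry into an empty tableau.

After inserting 5: P = [[5]].
After inserting 7: P = [[5, 7]].
After inserting 6: P = [[5, 6], [7]].
After inserting 2: P = [[2, 6], [5], [7]].
After inserting 3: P = [[2, 3], [5, 6], [7]].
After inserting 1: P = [[1, 3], [2, 6], [5], [7]].
After inserting 4: P = [[1, 3, 4], [2, 6], [5], [7]].

The final insertion tableau P = [[1, 3, 4], [2, 6], [5], [7]] has shape [3, 2, 1, 1].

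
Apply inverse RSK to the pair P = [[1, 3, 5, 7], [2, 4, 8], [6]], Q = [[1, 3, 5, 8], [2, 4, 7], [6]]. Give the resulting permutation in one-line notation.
2 1 6 4 8 3 5 7

Reverse the RSK construction: for i from n down to 1, find the cell of Q containing i, remove the entry at that cell from P, and reverse-bump it up through P; the value ejected from row 1 is w(i).

Step i=8: Q has 8 at row 1, column 4; remove that cell from P, ejecting 7. So w(8) = 7. P is now [[1, 3, 5], [2, 4, 8], [6]].
Step i=7: Q has 7 at row 2, column 3; remove 8 from row 2 of P and reverse-bump: 8 enters row 1 and ejects 5. So w(7) = 5. P is now [[1, 3, 8], [2, 4], [6]].
Step i=6: Q has 6 at row 3, column 1; remove 6 from row 3 of P and reverse-bump: 6 enters row 2 and ejects 4; 4 enters row 1 and ejects 3. So w(6) = 3. P is now [[1, 4, 8], [2, 6]].
Step i=5: Q has 5 at row 1, column 3; remove that cell from P, ejecting 8. So w(5) = 8. P is now [[1, 4], [2, 6]].
Step i=4: Q has 4 at row 2, column 2; remove 6 from row 2 of P and reverse-bump: 6 enters row 1 and ejects 4. So w(4) = 4. P is now [[1, 6], [2]].
Step i=3: Q has 3 at row 1, column 2; remove that cell from P, ejecting 6. So w(3) = 6. P is now [[1], [2]].
Step i=2: Q has 2 at row 2, column 1; remove 2 from row 2 of P and reverse-bump: 2 enters row 1 and ejects 1. So w(2) = 1. P is now [[2]].
Step i=1: Q has 1 at row 1, column 1; remove that cell from P, ejecting 2. So w(1) = 2. P is now [].

So w = 2 1 6 4 8 3 5 7.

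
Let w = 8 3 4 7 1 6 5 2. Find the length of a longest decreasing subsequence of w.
5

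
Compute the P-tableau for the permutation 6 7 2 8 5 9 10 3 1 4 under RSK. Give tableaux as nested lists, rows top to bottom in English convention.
P = [[1, 3, 4, 9, 10], [2, 7, 8], [5], [6]]

Insert 6: appended to row 1. P = [[6]].
Insert 7: appended to row 1. P = [[6, 7]].
Insert 2: 2 bumps 6 from row 1; 6 starts row 2. P = [[2, 7], [6]].
Insert 8: appended to row 1. P = [[2, 7, 8], [6]].
Insert 5: 5 bumps 7 from row 1; 7 appends to row 2. P = [[2, 5, 8], [6, 7]].
Insert 9: appended to row 1. P = [[2, 5, 8, 9], [6, 7]].
Insert 10: appended to row 1. P = [[2, 5, 8, 9, 10], [6, 7]].
Insert 3: 3 bumps 5 from row 1; 5 bumps 6 from row 2; 6 starts row 3. P = [[2, 3, 8, 9, 10], [5, 7], [6]].
Insert 1: 1 bumps 2 from row 1; 2 bumps 5 from row 2; 5 bumps 6 from row 3; 6 starts row 4. P = [[1, 3, 8, 9, 10], [2, 7], [5], [6]].
Insert 4: 4 bumps 8 from row 1; 8 appends to row 2. P = [[1, 3, 4, 9, 10], [2, 7, 8], [5], [6]].

So P = [[1, 3, 4, 9, 10], [2, 7, 8], [5], [6]].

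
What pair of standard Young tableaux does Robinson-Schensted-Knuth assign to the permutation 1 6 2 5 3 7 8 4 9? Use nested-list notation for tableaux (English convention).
P = [[1, 2, 3, 4, 8, 9], [5, 7], [6]], Q = [[1, 2, 4, 6, 7, 9], [3, 8], [5]]

Insert each entry of the permutation into P by Schensted row insertion, recording in Q the position of each new cell.

Insert 1: appended to row 1. P = [[1]].
Insert 6: appended to row 1. P = [[1, 6]].
Insert 2: 2 bumps 6 from row 1; 6 starts row 2. P = [[1, 2], [6]].
Insert 5: appended to row 1. P = [[1, 2, 5], [6]].
Insert 3: 3 bumps 5 from row 1; 5 bumps 6 from row 2; 6 starts row 3. P = [[1, 2, 3], [5], [6]].
Insert 7: appended to row 1. P = [[1, 2, 3, 7], [5], [6]].
Insert 8: appended to row 1. P = [[1, 2, 3, 7, 8], [5], [6]].
Insert 4: 4 bumps 7 from row 1; 7 appends to row 2. P = [[1, 2, 3, 4, 8], [5, 7], [6]].
Insert 9: appended to row 1. P = [[1, 2, 3, 4, 8, 9], [5, 7], [6]].

So P = [[1, 2, 3, 4, 8, 9], [5, 7], [6]], Q = [[1, 2, 4, 6, 7, 9], [3, 8], [5]].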